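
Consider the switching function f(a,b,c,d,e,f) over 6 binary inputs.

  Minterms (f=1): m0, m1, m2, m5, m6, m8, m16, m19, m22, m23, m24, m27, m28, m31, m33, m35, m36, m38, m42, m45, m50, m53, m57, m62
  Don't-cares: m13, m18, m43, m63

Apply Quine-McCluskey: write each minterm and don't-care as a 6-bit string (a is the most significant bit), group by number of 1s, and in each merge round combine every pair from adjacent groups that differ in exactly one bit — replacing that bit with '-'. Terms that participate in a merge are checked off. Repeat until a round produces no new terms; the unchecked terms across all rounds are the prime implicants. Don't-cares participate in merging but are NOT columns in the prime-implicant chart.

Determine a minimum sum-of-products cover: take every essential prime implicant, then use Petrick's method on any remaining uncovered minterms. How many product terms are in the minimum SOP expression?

Round 0: 000000✓ 000001✓ 000010✓ 000101✓ 000110✓ 001000✓ 001101✓ 010000✓ 010010✓ 010011✓ 010110✓ 010111✓ 011000✓ 011011✓ 011100✓ 011111✓ 100001✓ 100011✓ 100100✓ 100110✓ 101010✓ 101011✓ 101101✓ 110010✓ 110101 111001 111110✓ 111111✓
Round 1: -00001 -00110 -01101 -10010 -11111 0-0000✓ 0-0010✓ 0-0110✓ 0-1000✓ 00-000✓ 00-101 000-01 000-10✓ 0000-0✓ 00000- 01-000✓ 01-011✓ 01-111✓ 010-10✓ 010-11✓ 0100-0✓ 01001-✓ 01011-✓ 011-00 011-11✓ 10-011 1000-1 1001-0 10101- 11111-
Round 2: 0--000 0-0-10 0-00-0 01--11 010-1-
PIs = {-00001, -00110, -01101, -10010, -11111, 0--000, 0-0-10, 0-00-0, 00-101, 000-01, 00000-, 01--11, 010-1-, 011-00, 10-011, 1000-1, 1001-0, 10101-, 110101, 111001, 11111-}
Coverage chart:
  m0: 0--000,0-00-0,00000-
  m1: -00001,000-01,00000-
  m2: 0-0-10,0-00-0
  m5: 00-101,000-01
  m6: -00110,0-0-10
  m8: 0--000 ←essential
  m16: 0--000,0-00-0
  m19: 01--11,010-1-
  m22: 0-0-10,010-1-
  m23: 01--11,010-1-
  m24: 0--000,011-00
  m27: 01--11 ←essential
  m28: 011-00 ←essential
  m31: -11111,01--11
  m33: -00001,1000-1
  m35: 10-011,1000-1
  m36: 1001-0 ←essential
  m38: -00110,1001-0
  m42: 10101- ←essential
  m45: -01101 ←essential
  m50: -10010 ←essential
  m53: 110101 ←essential
  m57: 111001 ←essential
  m62: 11111- ←essential
Essential: -01101, -10010, 0--000, 01--11, 011-00, 1001-0, 10101-, 110101, 111001, 11111-
Petrick residual → 0-0-10, 000-01, 1000-1
Min cover (13 terms): b'cde'f + bc'd'ef' + a'd'e'f' + a'c'ef' + a'b'c'e'f + a'bef + a'bce'f' + ab'c'd'f + ab'c'df' + ab'cd'e + abc'de'f + abcd'e'f + abcde

13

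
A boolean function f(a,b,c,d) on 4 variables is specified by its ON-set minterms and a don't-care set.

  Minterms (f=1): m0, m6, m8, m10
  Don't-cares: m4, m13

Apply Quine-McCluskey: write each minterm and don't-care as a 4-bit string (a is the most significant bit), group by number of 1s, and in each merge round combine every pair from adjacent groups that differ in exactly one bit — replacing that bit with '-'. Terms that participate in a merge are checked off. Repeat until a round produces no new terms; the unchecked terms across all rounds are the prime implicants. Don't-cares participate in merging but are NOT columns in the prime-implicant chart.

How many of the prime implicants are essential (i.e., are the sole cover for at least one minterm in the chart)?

2

Round 0: 0000✓ 0100✓ 0110✓ 1000✓ 1010✓ 1101
Round 1: -000 0-00 01-0 10-0
PIs = {-000, 0-00, 01-0, 10-0, 1101}
Coverage chart:
  m0: -000,0-00
  m6: 01-0 ←essential
  m8: -000,10-0
  m10: 10-0 ←essential
Essential: 01-0, 10-0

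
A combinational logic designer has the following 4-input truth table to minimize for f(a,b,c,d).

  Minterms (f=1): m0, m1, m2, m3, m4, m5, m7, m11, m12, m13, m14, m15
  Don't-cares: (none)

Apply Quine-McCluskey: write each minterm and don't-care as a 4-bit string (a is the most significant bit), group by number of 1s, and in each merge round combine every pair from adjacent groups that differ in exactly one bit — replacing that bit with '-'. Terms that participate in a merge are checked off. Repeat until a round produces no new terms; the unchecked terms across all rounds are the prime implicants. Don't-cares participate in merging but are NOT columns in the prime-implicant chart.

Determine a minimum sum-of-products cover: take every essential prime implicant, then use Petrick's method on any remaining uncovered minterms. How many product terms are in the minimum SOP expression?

4

Round 0: 0000✓ 0001✓ 0010✓ 0011✓ 0100✓ 0101✓ 0111✓ 1011✓ 1100✓ 1101✓ 1110✓ 1111✓
Round 1: -011✓ -100✓ -101✓ -111✓ 0-00✓ 0-01✓ 0-11✓ 00-0✓ 00-1✓ 000-✓ 001-✓ 01-1✓ 010-✓ 1-11✓ 11-0✓ 11-1✓ 110-✓ 111-✓
Round 2: --11 -1-1 -10- 0--1 0-0- 00-- 11--
PIs = {--11, -1-1, -10-, 0--1, 0-0-, 00--, 11--}
Coverage chart:
  m0: 0-0-,00--
  m1: 0--1,0-0-,00--
  m2: 00-- ←essential
  m3: --11,0--1,00--
  m4: -10-,0-0-
  m5: -1-1,-10-,0--1,0-0-
  m7: --11,-1-1,0--1
  m11: --11 ←essential
  m12: -10-,11--
  m13: -1-1,-10-,11--
  m14: 11-- ←essential
  m15: --11,-1-1,11--
Essential: --11, 00--, 11--
Petrick residual → -10-
Min cover (4 terms): cd + bc' + a'b' + ab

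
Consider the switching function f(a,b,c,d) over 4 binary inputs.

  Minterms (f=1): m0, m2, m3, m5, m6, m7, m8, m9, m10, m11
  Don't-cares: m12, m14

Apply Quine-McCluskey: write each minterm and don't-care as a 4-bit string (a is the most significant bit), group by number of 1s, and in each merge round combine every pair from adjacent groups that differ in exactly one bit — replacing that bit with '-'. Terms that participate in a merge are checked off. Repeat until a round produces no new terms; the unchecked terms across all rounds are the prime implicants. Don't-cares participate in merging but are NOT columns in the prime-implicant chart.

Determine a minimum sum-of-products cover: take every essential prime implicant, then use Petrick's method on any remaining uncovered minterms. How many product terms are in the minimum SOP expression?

4

[col 0] 0000*, 0010*, 0011*, 0101*, 0110*, 0111*, 1000*, 1001*, 1010*, 1011*, 1100*, 1110*
[col 1] -000*, -010*, -011*, -110*, 0-10*, 0-11*, 00-0*, 001-*, 01-1, 011-*, 1-00*, 1-10*, 10-0*, 10-1*, 100-*, 101-*, 11-0*
[col 2] --10, -0-0, -01-, 0-1-, 1--0, 10--
Prime implicants: --10, -0-0, -01-, 0-1-, 01-1, 1--0, 10--
PI chart (minterm → PIs covering it):
  0 | -0-0  (sole → essential)
  2 | --10,-0-0,-01-,0-1-
  3 | -01-,0-1-
  5 | 01-1  (sole → essential)
  6 | --10,0-1-
  7 | 0-1-,01-1
  8 | -0-0,1--0,10--
  9 | 10--  (sole → essential)
  10 | --10,-0-0,-01-,1--0,10--
  11 | -01-,10--
Essential prime implicants: -0-0, 01-1, 10--
Petrick residual → 0-1-
Minimum SOP uses 4 PIs: b'd' + a'c + a'bd + ab'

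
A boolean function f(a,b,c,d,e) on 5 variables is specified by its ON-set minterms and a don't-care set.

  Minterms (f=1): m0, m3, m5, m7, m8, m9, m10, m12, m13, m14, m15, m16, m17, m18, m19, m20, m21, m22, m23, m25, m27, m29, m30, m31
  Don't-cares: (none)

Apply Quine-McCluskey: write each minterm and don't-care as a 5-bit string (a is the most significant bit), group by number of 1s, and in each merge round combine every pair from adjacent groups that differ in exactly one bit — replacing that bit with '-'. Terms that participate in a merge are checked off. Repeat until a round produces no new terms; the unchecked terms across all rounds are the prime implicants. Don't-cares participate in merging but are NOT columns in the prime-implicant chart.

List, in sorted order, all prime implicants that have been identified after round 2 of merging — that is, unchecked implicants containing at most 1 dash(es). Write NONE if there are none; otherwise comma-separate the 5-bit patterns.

-0000, 0-000

[col 0] 00000*, 00011*, 00101*, 00111*, 01000*, 01001*, 01010*, 01100*, 01101*, 01110*, 01111*, 10000*, 10001*, 10010*, 10011*, 10100*, 10101*, 10110*, 10111*, 11001*, 11011*, 11101*, 11110*, 11111*
[col 1] -0000, -0011*, -0101*, -0111*, -1001*, -1101*, -1110*, -1111*, 0-000, 0-101*, 0-111*, 00-11*, 001-1*, 01-00*, 01-01*, 01-10*, 010-0*, 0100-*, 011-0*, 011-1*, 0110-*, 0111-*, 1-001*, 1-011*, 1-101*, 1-110*, 1-111*, 10-00*, 10-01*, 10-10*, 10-11*, 100-0*, 100-1*, 1000-*, 1001-*, 101-0*, 101-1*, 1010-*, 1011-*, 11-01*, 11-11*, 110-1*, 111-1*, 1111-*
[col 2] --101*, --111*, -0-11, -01-1*, -1-01, -11-1*, -111-, 0-1-1*, 01--0, 01-0-, 011--, 1--01*, 1--11*, 1-0-1*, 1-1-1*, 1-11-, 10--0*, 10--1*, 10-0-*, 10-1-*, 100--*, 101--*, 11--1*
[col 3] --1-1, 1---1, 10---
Prime implicants: --1-1, -0-11, -0000, -1-01, -111-, 0-000, 01--0, 01-0-, 011--, 1---1, 1-11-, 10---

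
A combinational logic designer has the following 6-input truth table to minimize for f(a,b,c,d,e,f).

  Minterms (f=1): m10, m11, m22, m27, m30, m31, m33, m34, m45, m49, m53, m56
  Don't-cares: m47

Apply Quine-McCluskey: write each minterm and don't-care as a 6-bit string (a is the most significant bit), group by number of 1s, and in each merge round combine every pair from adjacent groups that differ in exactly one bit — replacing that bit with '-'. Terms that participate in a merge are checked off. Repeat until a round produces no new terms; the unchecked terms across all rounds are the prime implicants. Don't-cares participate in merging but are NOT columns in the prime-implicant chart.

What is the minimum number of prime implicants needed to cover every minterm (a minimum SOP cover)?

size-2^0 implicants → 001010(✓)  001011(✓)  010110(✓)  011011(✓)  011110(✓)  011111(✓)  100001(✓)  100010  101101(✓)  101111(✓)  110001(✓)  110101(✓)  111000
size-2^1 implicants → 0-1011  00101-  01-110  011-11  01111-  1-0001  1011-1  110-01
Unchecked terms (primes): 0-1011, 00101-, 01-110, 011-11, 01111-, 1-0001, 100010, 1011-1, 110-01, 111000
Minterm coverage:
  m10 ⊆ 00101- [E]
  m11 ⊆ 0-1011,00101-
  m22 ⊆ 01-110 [E]
  m27 ⊆ 0-1011,011-11
  m30 ⊆ 01-110,01111-
  m31 ⊆ 011-11,01111-
  m33 ⊆ 1-0001 [E]
  m34 ⊆ 100010 [E]
  m45 ⊆ 1011-1 [E]
  m49 ⊆ 1-0001,110-01
  m53 ⊆ 110-01 [E]
  m56 ⊆ 111000 [E]
E = {00101-, 01-110, 1-0001, 100010, 1011-1, 110-01, 111000}
Petrick residual → 011-11
Cover = a'b'cd'e + a'bdef' + a'bcef + ac'd'e'f + ab'c'd'ef' + ab'cdf + abc'e'f + abcd'e'f'  |cover|=8

8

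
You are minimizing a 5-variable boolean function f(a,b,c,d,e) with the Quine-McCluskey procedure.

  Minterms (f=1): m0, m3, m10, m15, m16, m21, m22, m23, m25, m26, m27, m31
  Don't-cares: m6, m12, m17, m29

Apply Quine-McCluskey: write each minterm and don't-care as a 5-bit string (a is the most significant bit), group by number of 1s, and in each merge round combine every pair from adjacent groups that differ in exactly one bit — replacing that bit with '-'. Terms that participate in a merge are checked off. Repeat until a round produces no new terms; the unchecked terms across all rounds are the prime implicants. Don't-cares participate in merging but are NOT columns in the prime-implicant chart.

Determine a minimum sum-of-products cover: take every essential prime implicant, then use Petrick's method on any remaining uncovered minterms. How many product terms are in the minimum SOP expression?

[col 0] 00000*, 00011, 00110*, 01010*, 01100, 01111*, 10000*, 10001*, 10101*, 10110*, 10111*, 11001*, 11010*, 11011*, 11101*, 11111*
[col 1] -0000, -0110, -1010, -1111, 1-001*, 1-101*, 1-111*, 10-01*, 1000-, 101-1*, 1011-, 11-01*, 11-11*, 110-1*, 1101-, 111-1*
[col 2] 1--01, 1-1-1, 11--1
Prime implicants: -0000, -0110, -1010, -1111, 00011, 01100, 1--01, 1-1-1, 1000-, 1011-, 11--1, 1101-
PI chart (minterm → PIs covering it):
  0 | -0000  (sole → essential)
  3 | 00011  (sole → essential)
  10 | -1010  (sole → essential)
  15 | -1111  (sole → essential)
  16 | -0000,1000-
  21 | 1--01,1-1-1
  22 | -0110,1011-
  23 | 1-1-1,1011-
  25 | 1--01,11--1
  26 | -1010,1101-
  27 | 11--1,1101-
  31 | -1111,1-1-1,11--1
Essential prime implicants: -0000, -1010, -1111, 00011
Petrick residual → -0110, 1-1-1, 11--1
Minimum SOP uses 7 PIs: b'c'd'e' + b'cde' + bc'de' + bcde + a'b'c'de + ace + abe

7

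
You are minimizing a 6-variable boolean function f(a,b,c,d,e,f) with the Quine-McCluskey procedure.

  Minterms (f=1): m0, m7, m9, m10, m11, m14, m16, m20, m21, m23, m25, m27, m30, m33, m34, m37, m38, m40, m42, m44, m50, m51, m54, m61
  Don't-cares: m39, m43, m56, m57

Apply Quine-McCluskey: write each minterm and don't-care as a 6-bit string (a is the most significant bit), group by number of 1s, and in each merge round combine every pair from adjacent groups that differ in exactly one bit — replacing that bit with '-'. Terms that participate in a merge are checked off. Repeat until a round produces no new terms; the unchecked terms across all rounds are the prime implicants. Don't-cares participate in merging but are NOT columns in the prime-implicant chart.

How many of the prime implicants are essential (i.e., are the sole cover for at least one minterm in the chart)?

8

[col 0] 000000*, 000111*, 001001*, 001010*, 001011*, 001110*, 010000*, 010100*, 010101*, 010111*, 011001*, 011011*, 011110*, 100001*, 100010*, 100101*, 100110*, 100111*, 101000*, 101010*, 101011*, 101100*, 110010*, 110011*, 110110*, 111000*, 111001*, 111101*
[col 1] -00111, -01010*, -01011*, -11001, 0-0000, 0-0111, 0-1001*, 0-1011*, 0-1110, 001-10, 0010-1*, 00101-*, 010-00, 0101-1, 01010-, 0110-1*, 1-0010*, 1-0110*, 1-1000, 10-010, 100-01, 100-10*, 1001-1, 10011-, 101-00, 1010-0, 10101-*, 110-10*, 11001-, 111-01, 11100-
[col 2] -0101-, 0-10-1, 1-0-10
Prime implicants: -00111, -0101-, -11001, 0-0000, 0-0111, 0-10-1, 0-1110, 001-10, 010-00, 0101-1, 01010-, 1-0-10, 1-1000, 10-010, 100-01, 1001-1, 10011-, 101-00, 1010-0, 11001-, 111-01, 11100-
PI chart (minterm → PIs covering it):
  0 | 0-0000  (sole → essential)
  7 | -00111,0-0111
  9 | 0-10-1  (sole → essential)
  10 | -0101-,001-10
  11 | -0101-,0-10-1
  14 | 0-1110,001-10
  16 | 0-0000,010-00
  20 | 010-00,01010-
  21 | 0101-1,01010-
  23 | 0-0111,0101-1
  25 | -11001,0-10-1
  27 | 0-10-1  (sole → essential)
  30 | 0-1110  (sole → essential)
  33 | 100-01  (sole → essential)
  34 | 1-0-10,10-010
  37 | 100-01,1001-1
  38 | 1-0-10,10011-
  40 | 1-1000,101-00,1010-0
  42 | -0101-,10-010,1010-0
  44 | 101-00  (sole → essential)
  50 | 1-0-10,11001-
  51 | 11001-  (sole → essential)
  54 | 1-0-10  (sole → essential)
  61 | 111-01  (sole → essential)
Essential prime implicants: 0-0000, 0-10-1, 0-1110, 1-0-10, 100-01, 101-00, 11001-, 111-01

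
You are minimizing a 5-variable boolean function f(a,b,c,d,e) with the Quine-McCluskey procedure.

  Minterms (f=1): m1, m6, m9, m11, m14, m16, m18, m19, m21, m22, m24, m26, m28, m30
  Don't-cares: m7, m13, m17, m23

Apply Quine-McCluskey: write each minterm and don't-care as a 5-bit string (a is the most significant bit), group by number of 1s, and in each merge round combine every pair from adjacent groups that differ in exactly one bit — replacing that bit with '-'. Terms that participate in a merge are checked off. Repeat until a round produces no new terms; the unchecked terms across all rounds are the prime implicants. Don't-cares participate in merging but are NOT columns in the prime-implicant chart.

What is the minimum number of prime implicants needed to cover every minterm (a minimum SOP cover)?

Round 0: 00001✓ 00110✓ 00111✓ 01001✓ 01011✓ 01101✓ 01110✓ 10000✓ 10001✓ 10010✓ 10011✓ 10101✓ 10110✓ 10111✓ 11000✓ 11010✓ 11100✓ 11110✓
Round 1: -0001 -0110✓ -0111✓ -1110✓ 0-001 0-110✓ 0011-✓ 01-01 010-1 1-000✓ 1-010✓ 1-110✓ 10-01✓ 10-10✓ 10-11✓ 100-0✓ 100-1✓ 1000-✓ 1001-✓ 101-1✓ 1011-✓ 11-00✓ 11-10✓ 110-0✓ 111-0✓
Round 2: --110 -011- 1--10 1-0-0 10--1 10-1- 100-- 11--0
PIs = {--110, -0001, -011-, 0-001, 01-01, 010-1, 1--10, 1-0-0, 10--1, 10-1-, 100--, 11--0}
Coverage chart:
  m1: -0001,0-001
  m6: --110,-011-
  m9: 0-001,01-01,010-1
  m11: 010-1 ←essential
  m14: --110 ←essential
  m16: 1-0-0,100--
  m18: 1--10,1-0-0,10-1-,100--
  m19: 10--1,10-1-,100--
  m21: 10--1 ←essential
  m22: --110,-011-,1--10,10-1-
  m24: 1-0-0,11--0
  m26: 1--10,1-0-0,11--0
  m28: 11--0 ←essential
  m30: --110,1--10,11--0
Essential: --110, 010-1, 10--1, 11--0
Petrick residual → -0001, 1-0-0
Min cover (6 terms): cde' + b'c'd'e + a'bc'e + ac'e' + ab'e + abe'

6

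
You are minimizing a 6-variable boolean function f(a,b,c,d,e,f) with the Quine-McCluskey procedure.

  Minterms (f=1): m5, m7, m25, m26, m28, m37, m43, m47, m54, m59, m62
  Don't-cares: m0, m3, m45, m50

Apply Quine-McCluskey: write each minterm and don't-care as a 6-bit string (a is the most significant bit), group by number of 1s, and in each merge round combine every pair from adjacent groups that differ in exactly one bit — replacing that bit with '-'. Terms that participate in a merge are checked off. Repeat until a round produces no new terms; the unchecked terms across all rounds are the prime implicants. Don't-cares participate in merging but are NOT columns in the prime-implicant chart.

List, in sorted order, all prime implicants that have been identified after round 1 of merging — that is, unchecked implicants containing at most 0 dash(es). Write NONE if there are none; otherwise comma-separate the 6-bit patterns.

000000, 011001, 011010, 011100

[col 0] 000000, 000011*, 000101*, 000111*, 011001, 011010, 011100, 100101*, 101011*, 101101*, 101111*, 110010*, 110110*, 111011*, 111110*
[col 1] -00101, 000-11, 0001-1, 1-1011, 10-101, 101-11, 1011-1, 11-110, 110-10
Prime implicants: -00101, 000-11, 000000, 0001-1, 011001, 011010, 011100, 1-1011, 10-101, 101-11, 1011-1, 11-110, 110-10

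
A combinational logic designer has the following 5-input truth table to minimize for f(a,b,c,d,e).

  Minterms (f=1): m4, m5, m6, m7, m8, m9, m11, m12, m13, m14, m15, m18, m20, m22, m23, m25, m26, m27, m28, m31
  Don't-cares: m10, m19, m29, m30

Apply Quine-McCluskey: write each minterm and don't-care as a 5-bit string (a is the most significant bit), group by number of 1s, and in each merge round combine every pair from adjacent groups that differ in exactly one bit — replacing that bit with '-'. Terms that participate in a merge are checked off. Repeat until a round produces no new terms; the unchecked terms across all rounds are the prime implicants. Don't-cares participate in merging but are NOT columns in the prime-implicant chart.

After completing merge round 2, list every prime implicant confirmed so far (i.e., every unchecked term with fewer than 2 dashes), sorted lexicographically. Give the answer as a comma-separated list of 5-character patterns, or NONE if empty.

NONE

[col 0] 00100*, 00101*, 00110*, 00111*, 01000*, 01001*, 01010*, 01011*, 01100*, 01101*, 01110*, 01111*, 10010*, 10011*, 10100*, 10110*, 10111*, 11001*, 11010*, 11011*, 11100*, 11101*, 11110*, 11111*
[col 1] -0100*, -0110*, -0111*, -1001*, -1010*, -1011*, -1100*, -1101*, -1110*, -1111*, 0-100*, 0-101*, 0-110*, 0-111*, 001-0*, 001-1*, 0010-*, 0011-*, 01-00*, 01-01*, 01-10*, 01-11*, 010-0*, 010-1*, 0100-*, 0101-*, 011-0*, 011-1*, 0110-*, 0111-*, 1-010*, 1-011*, 1-100*, 1-110*, 1-111*, 10-10*, 10-11*, 1001-*, 101-0*, 1011-*, 11-01*, 11-10*, 11-11*, 110-1*, 1101-*, 111-0*, 111-1*, 1110-*, 1111-*
[col 2] --100*, --110*, --111*, -01-0*, -011-*, -1-01*, -1-10*, -1-11*, -10-1*, -101-*, -11-0*, -11-1*, -110-*, -111-*, 0-1-0*, 0-1-1*, 0-10-*, 0-11-*, 001--*, 01--0*, 01--1*, 01-0-*, 01-1-*, 010--*, 011--*, 1--10*, 1--11*, 1-01-*, 1-1-0*, 1-11-*, 10-1-*, 11--1*, 11-1-*, 111--*
[col 3] --1-0, --11-, -1--1, -1-1-, -11--, 0-1--, 01---, 1--1-
Prime implicants: --1-0, --11-, -1--1, -1-1-, -11--, 0-1--, 01---, 1--1-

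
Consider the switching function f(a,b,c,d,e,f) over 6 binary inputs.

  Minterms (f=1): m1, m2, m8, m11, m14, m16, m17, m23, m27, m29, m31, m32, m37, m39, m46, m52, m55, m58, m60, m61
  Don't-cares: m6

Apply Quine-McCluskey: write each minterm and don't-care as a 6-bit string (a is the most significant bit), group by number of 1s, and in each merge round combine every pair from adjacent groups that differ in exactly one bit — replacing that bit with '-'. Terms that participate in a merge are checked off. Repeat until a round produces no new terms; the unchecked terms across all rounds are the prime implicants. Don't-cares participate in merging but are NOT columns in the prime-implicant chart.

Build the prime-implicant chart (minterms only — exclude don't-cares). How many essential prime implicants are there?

size-2^0 implicants → 000001(✓)  000010(✓)  000110(✓)  001000  001011(✓)  001110(✓)  010000(✓)  010001(✓)  010111(✓)  011011(✓)  011101(✓)  011111(✓)  100000  100101(✓)  100111(✓)  101110(✓)  110100(✓)  110111(✓)  111010  111100(✓)  111101(✓)
size-2^1 implicants → -01110  -10111  -11101  0-0001  0-1011  00-110  000-10  01-111  01000-  011-11  0111-1  1-0111  1001-1  11-100  11110-
Unchecked terms (primes): -01110, -10111, -11101, 0-0001, 0-1011, 00-110, 000-10, 001000, 01-111, 01000-, 011-11, 0111-1, 1-0111, 100000, 1001-1, 11-100, 111010, 11110-
Minterm coverage:
  m1 ⊆ 0-0001 [E]
  m2 ⊆ 000-10 [E]
  m8 ⊆ 001000 [E]
  m11 ⊆ 0-1011 [E]
  m14 ⊆ -01110,00-110
  m16 ⊆ 01000- [E]
  m17 ⊆ 0-0001,01000-
  m23 ⊆ -10111,01-111
  m27 ⊆ 0-1011,011-11
  m29 ⊆ -11101,0111-1
  m31 ⊆ 01-111,011-11,0111-1
  m32 ⊆ 100000 [E]
  m37 ⊆ 1001-1 [E]
  m39 ⊆ 1-0111,1001-1
  m46 ⊆ -01110 [E]
  m52 ⊆ 11-100 [E]
  m55 ⊆ -10111,1-0111
  m58 ⊆ 111010 [E]
  m60 ⊆ 11-100,11110-
  m61 ⊆ -11101,11110-
E = {-01110, 0-0001, 0-1011, 000-10, 001000, 01000-, 100000, 1001-1, 11-100, 111010}

10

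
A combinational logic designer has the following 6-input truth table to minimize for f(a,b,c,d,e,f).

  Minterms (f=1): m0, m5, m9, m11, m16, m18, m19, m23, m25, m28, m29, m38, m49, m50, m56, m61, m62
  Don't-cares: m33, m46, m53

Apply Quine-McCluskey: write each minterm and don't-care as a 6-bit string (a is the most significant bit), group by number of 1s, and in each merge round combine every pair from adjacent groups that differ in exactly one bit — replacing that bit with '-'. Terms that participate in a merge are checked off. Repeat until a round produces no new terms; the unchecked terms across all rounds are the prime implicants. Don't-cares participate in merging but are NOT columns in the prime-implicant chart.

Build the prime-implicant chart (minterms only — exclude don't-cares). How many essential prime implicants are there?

[col 0] 000000*, 000101, 001001*, 001011*, 010000*, 010010*, 010011*, 010111*, 011001*, 011100*, 011101*, 100001*, 100110*, 101110*, 110001*, 110010*, 110101*, 111000, 111101*, 111110*
[col 1] -10010, -11101, 0-0000, 0-1001, 0010-1, 010-11, 0100-0, 01001-, 011-01, 01110-, 1-0001, 1-1110, 10-110, 11-101, 110-01
Prime implicants: -10010, -11101, 0-0000, 0-1001, 000101, 0010-1, 010-11, 0100-0, 01001-, 011-01, 01110-, 1-0001, 1-1110, 10-110, 11-101, 110-01, 111000
PI chart (minterm → PIs covering it):
  0 | 0-0000  (sole → essential)
  5 | 000101  (sole → essential)
  9 | 0-1001,0010-1
  11 | 0010-1  (sole → essential)
  16 | 0-0000,0100-0
  18 | -10010,0100-0,01001-
  19 | 010-11,01001-
  23 | 010-11  (sole → essential)
  25 | 0-1001,011-01
  28 | 01110-  (sole → essential)
  29 | -11101,011-01,01110-
  38 | 10-110  (sole → essential)
  49 | 1-0001,110-01
  50 | -10010  (sole → essential)
  56 | 111000  (sole → essential)
  61 | -11101,11-101
  62 | 1-1110  (sole → essential)
Essential prime implicants: -10010, 0-0000, 000101, 0010-1, 010-11, 01110-, 1-1110, 10-110, 111000

9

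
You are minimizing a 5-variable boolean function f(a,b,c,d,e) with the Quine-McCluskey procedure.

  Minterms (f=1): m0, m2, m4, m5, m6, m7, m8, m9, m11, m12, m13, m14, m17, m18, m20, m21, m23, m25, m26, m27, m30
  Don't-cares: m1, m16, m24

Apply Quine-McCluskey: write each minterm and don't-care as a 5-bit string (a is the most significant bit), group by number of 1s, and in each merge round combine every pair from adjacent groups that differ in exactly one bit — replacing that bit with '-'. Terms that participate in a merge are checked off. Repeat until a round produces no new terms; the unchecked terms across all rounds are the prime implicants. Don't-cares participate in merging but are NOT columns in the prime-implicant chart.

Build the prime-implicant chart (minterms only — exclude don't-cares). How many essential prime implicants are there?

Round 0: 00000✓ 00001✓ 00010✓ 00100✓ 00101✓ 00110✓ 00111✓ 01000✓ 01001✓ 01011✓ 01100✓ 01101✓ 01110✓ 10000✓ 10001✓ 10010✓ 10100✓ 10101✓ 10111✓ 11000✓ 11001✓ 11010✓ 11011✓ 11110✓
Round 1: -0000✓ -0001✓ -0010✓ -0100✓ -0101✓ -0111✓ -1000✓ -1001✓ -1011✓ -1110 0-000✓ 0-001✓ 0-100✓ 0-101✓ 0-110✓ 00-00✓ 00-01✓ 00-10✓ 000-0✓ 0000-✓ 001-0✓ 001-1✓ 0010-✓ 0011-✓ 01-00✓ 01-01✓ 010-1✓ 0100-✓ 011-0✓ 0110-✓ 1-000✓ 1-001✓ 1-010✓ 10-00✓ 10-01✓ 100-0✓ 1000-✓ 101-1✓ 1010-✓ 11-10 110-0✓ 110-1✓ 1100-✓ 1101-✓
Round 2: --000✓ --001✓ -0-00✓ -0-01✓ -00-0 -000-✓ -01-1 -010-✓ -10-1 -100-✓ 0--00✓ 0--01✓ 0-00-✓ 0-1-0 0-10-✓ 00--0 00-0-✓ 001-- 01-0-✓ 1-0-0 1-00-✓ 10-0-✓ 110--
Round 3: --00- -0-0- 0--0-
PIs = {--00-, -0-0-, -00-0, -01-1, -10-1, -1110, 0--0-, 0-1-0, 00--0, 001--, 1-0-0, 11-10, 110--}
Coverage chart:
  m0: --00-,-0-0-,-00-0,0--0-,00--0
  m2: -00-0,00--0
  m4: -0-0-,0--0-,0-1-0,00--0,001--
  m5: -0-0-,-01-1,0--0-,001--
  m6: 0-1-0,00--0,001--
  m7: -01-1,001--
  m8: --00-,0--0-
  m9: --00-,-10-1,0--0-
  m11: -10-1 ←essential
  m12: 0--0-,0-1-0
  m13: 0--0- ←essential
  m14: -1110,0-1-0
  m17: --00-,-0-0-
  m18: -00-0,1-0-0
  m20: -0-0- ←essential
  m21: -0-0-,-01-1
  m23: -01-1 ←essential
  m25: --00-,-10-1,110--
  m26: 1-0-0,11-10,110--
  m27: -10-1,110--
  m30: -1110,11-10
Essential: -0-0-, -01-1, -10-1, 0--0-

4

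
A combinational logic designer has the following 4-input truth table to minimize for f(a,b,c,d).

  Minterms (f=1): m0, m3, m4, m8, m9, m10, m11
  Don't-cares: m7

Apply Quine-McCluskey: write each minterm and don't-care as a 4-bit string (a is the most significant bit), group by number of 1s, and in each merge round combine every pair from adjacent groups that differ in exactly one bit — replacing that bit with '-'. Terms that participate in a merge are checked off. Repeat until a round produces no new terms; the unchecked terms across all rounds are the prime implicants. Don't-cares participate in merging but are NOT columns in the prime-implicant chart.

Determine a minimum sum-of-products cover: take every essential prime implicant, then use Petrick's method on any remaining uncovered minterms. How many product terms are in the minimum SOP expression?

Round 0: 0000✓ 0011✓ 0100✓ 0111✓ 1000✓ 1001✓ 1010✓ 1011✓
Round 1: -000 -011 0-00 0-11 10-0✓ 10-1✓ 100-✓ 101-✓
Round 2: 10--
PIs = {-000, -011, 0-00, 0-11, 10--}
Coverage chart:
  m0: -000,0-00
  m3: -011,0-11
  m4: 0-00 ←essential
  m8: -000,10--
  m9: 10-- ←essential
  m10: 10-- ←essential
  m11: -011,10--
Essential: 0-00, 10--
Petrick residual → -011
Min cover (3 terms): b'cd + a'c'd' + ab'

3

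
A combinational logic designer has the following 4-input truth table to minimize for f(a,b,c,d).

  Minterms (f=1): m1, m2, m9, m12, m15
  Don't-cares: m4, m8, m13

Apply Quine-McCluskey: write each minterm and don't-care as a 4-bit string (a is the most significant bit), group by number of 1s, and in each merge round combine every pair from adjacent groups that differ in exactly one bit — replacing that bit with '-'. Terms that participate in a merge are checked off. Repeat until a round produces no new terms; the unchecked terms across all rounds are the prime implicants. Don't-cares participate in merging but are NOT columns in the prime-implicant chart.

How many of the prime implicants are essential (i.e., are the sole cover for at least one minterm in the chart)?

[col 0] 0001*, 0010, 0100*, 1000*, 1001*, 1100*, 1101*, 1111*
[col 1] -001, -100, 1-00*, 1-01*, 100-*, 11-1, 110-*
[col 2] 1-0-
Prime implicants: -001, -100, 0010, 1-0-, 11-1
PI chart (minterm → PIs covering it):
  1 | -001  (sole → essential)
  2 | 0010  (sole → essential)
  9 | -001,1-0-
  12 | -100,1-0-
  15 | 11-1  (sole → essential)
Essential prime implicants: -001, 0010, 11-1

3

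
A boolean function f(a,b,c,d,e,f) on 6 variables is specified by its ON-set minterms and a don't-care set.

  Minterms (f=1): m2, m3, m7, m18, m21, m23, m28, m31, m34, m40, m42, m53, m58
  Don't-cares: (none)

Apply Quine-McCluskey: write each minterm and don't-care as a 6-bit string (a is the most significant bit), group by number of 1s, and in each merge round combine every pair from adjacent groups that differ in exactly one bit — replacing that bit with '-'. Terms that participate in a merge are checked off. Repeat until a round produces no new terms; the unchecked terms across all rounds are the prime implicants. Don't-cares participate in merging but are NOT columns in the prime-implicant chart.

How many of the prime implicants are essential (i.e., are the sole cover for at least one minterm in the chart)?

6

Round 0: 000010✓ 000011✓ 000111✓ 010010✓ 010101✓ 010111✓ 011100 011111✓ 100010✓ 101000✓ 101010✓ 110101✓ 111010✓
Round 1: -00010 -10101 0-0010 0-0111 000-11 00001- 01-111 0101-1 1-1010 10-010 1010-0
PIs = {-00010, -10101, 0-0010, 0-0111, 000-11, 00001-, 01-111, 0101-1, 011100, 1-1010, 10-010, 1010-0}
Coverage chart:
  m2: -00010,0-0010,00001-
  m3: 000-11,00001-
  m7: 0-0111,000-11
  m18: 0-0010 ←essential
  m21: -10101,0101-1
  m23: 0-0111,01-111,0101-1
  m28: 011100 ←essential
  m31: 01-111 ←essential
  m34: -00010,10-010
  m40: 1010-0 ←essential
  m42: 1-1010,10-010,1010-0
  m53: -10101 ←essential
  m58: 1-1010 ←essential
Essential: -10101, 0-0010, 01-111, 011100, 1-1010, 1010-0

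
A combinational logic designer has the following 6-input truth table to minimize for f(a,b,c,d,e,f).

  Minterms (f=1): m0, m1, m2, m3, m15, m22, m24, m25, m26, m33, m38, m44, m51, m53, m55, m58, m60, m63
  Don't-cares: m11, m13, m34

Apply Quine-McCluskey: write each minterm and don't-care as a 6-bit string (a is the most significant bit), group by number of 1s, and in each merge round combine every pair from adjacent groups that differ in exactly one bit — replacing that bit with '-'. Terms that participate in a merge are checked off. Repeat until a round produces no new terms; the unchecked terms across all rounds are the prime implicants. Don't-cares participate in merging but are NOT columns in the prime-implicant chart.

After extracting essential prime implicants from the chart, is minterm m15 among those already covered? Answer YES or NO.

NO

size-2^0 implicants → 000000(✓)  000001(✓)  000010(✓)  000011(✓)  001011(✓)  001101(✓)  001111(✓)  010110  011000(✓)  011001(✓)  011010(✓)  100001(✓)  100010(✓)  100110(✓)  101100(✓)  110011(✓)  110101(✓)  110111(✓)  111010(✓)  111100(✓)  111111(✓)
size-2^1 implicants → -00001  -00010  -11010  00-011  0000-0(✓)  0000-1(✓)  00000-(✓)  00001-(✓)  001-11  0011-1  0110-0  01100-  1-1100  100-10  11-111  110-11  1101-1
size-2^2 implicants → 0000--
Unchecked terms (primes): -00001, -00010, -11010, 00-011, 0000--, 001-11, 0011-1, 010110, 0110-0, 01100-, 1-1100, 100-10, 11-111, 110-11, 1101-1
Minterm coverage:
  m0 ⊆ 0000-- [E]
  m1 ⊆ -00001,0000--
  m2 ⊆ -00010,0000--
  m3 ⊆ 00-011,0000--
  m15 ⊆ 001-11,0011-1
  m22 ⊆ 010110 [E]
  m24 ⊆ 0110-0,01100-
  m25 ⊆ 01100- [E]
  m26 ⊆ -11010,0110-0
  m33 ⊆ -00001 [E]
  m38 ⊆ 100-10 [E]
  m44 ⊆ 1-1100 [E]
  m51 ⊆ 110-11 [E]
  m53 ⊆ 1101-1 [E]
  m55 ⊆ 11-111,110-11,1101-1
  m58 ⊆ -11010 [E]
  m60 ⊆ 1-1100 [E]
  m63 ⊆ 11-111 [E]
E = {-00001, -11010, 0000--, 010110, 01100-, 1-1100, 100-10, 11-111, 110-11, 1101-1}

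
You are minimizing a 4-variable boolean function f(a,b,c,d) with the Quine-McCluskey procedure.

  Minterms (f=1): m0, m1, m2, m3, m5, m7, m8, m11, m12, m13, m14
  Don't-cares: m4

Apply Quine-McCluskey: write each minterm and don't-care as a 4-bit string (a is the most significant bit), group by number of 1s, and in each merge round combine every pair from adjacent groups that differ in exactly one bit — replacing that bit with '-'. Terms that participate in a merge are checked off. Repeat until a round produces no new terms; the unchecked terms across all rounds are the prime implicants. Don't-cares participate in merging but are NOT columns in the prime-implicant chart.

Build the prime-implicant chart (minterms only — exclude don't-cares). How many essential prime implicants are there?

Round 0: 0000✓ 0001✓ 0010✓ 0011✓ 0100✓ 0101✓ 0111✓ 1000✓ 1011✓ 1100✓ 1101✓ 1110✓
Round 1: -000✓ -011 -100✓ -101✓ 0-00✓ 0-01✓ 0-11✓ 00-0✓ 00-1✓ 000-✓ 001-✓ 01-1✓ 010-✓ 1-00✓ 11-0 110-✓
Round 2: --00 -10- 0--1 0-0- 00--
PIs = {--00, -011, -10-, 0--1, 0-0-, 00--, 11-0}
Coverage chart:
  m0: --00,0-0-,00--
  m1: 0--1,0-0-,00--
  m2: 00-- ←essential
  m3: -011,0--1,00--
  m5: -10-,0--1,0-0-
  m7: 0--1 ←essential
  m8: --00 ←essential
  m11: -011 ←essential
  m12: --00,-10-,11-0
  m13: -10- ←essential
  m14: 11-0 ←essential
Essential: --00, -011, -10-, 0--1, 00--, 11-0

6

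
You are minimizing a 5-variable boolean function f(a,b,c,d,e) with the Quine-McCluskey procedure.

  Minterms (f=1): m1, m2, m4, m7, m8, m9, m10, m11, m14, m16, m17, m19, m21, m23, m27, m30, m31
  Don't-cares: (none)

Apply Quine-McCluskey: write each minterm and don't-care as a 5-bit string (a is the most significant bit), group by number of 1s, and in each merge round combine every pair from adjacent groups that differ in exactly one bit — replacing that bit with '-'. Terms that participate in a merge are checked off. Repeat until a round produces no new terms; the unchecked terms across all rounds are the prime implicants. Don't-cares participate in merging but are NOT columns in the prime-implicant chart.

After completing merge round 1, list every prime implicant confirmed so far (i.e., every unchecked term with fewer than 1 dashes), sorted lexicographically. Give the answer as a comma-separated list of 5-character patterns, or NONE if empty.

00100

size-2^0 implicants → 00001(✓)  00010(✓)  00100  00111(✓)  01000(✓)  01001(✓)  01010(✓)  01011(✓)  01110(✓)  10000(✓)  10001(✓)  10011(✓)  10101(✓)  10111(✓)  11011(✓)  11110(✓)  11111(✓)
size-2^1 implicants → -0001  -0111  -1011  -1110  0-001  0-010  01-10  010-0(✓)  010-1(✓)  0100-(✓)  0101-(✓)  1-011(✓)  1-111(✓)  10-01(✓)  10-11(✓)  100-1(✓)  1000-  101-1(✓)  11-11(✓)  1111-
size-2^2 implicants → 010--  1--11  10--1
Unchecked terms (primes): -0001, -0111, -1011, -1110, 0-001, 0-010, 00100, 01-10, 010--, 1--11, 10--1, 1000-, 1111-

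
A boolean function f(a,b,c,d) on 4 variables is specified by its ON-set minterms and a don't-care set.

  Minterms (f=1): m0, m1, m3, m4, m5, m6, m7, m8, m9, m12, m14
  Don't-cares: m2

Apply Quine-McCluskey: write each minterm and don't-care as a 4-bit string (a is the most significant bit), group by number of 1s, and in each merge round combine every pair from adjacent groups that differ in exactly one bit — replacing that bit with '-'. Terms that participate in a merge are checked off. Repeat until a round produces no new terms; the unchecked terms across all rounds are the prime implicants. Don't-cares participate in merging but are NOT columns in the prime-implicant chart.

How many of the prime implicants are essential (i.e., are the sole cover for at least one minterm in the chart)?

Round 0: 0000✓ 0001✓ 0010✓ 0011✓ 0100✓ 0101✓ 0110✓ 0111✓ 1000✓ 1001✓ 1100✓ 1110✓
Round 1: -000✓ -001✓ -100✓ -110✓ 0-00✓ 0-01✓ 0-10✓ 0-11✓ 00-0✓ 00-1✓ 000-✓ 001-✓ 01-0✓ 01-1✓ 010-✓ 011-✓ 1-00✓ 100-✓ 11-0✓
Round 2: --00 -00- -1-0 0--0✓ 0--1✓ 0-0-✓ 0-1-✓ 00--✓ 01--✓
Round 3: 0---
PIs = {--00, -00-, -1-0, 0---}
Coverage chart:
  m0: --00,-00-,0---
  m1: -00-,0---
  m3: 0--- ←essential
  m4: --00,-1-0,0---
  m5: 0--- ←essential
  m6: -1-0,0---
  m7: 0--- ←essential
  m8: --00,-00-
  m9: -00- ←essential
  m12: --00,-1-0
  m14: -1-0 ←essential
Essential: -00-, -1-0, 0---

3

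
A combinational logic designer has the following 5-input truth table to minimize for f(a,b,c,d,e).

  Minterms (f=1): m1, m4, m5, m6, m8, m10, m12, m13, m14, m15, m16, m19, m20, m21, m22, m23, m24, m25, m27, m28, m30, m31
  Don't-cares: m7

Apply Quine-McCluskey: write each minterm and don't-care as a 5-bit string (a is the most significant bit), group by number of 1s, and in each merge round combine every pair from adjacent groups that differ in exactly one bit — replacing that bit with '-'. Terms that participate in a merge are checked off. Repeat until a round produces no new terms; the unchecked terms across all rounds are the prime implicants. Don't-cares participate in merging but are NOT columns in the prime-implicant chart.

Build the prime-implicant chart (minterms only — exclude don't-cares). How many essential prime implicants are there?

6

[col 0] 00001*, 00100*, 00101*, 00110*, 00111*, 01000*, 01010*, 01100*, 01101*, 01110*, 01111*, 10000*, 10011*, 10100*, 10101*, 10110*, 10111*, 11000*, 11001*, 11011*, 11100*, 11110*, 11111*
[col 1] -0100*, -0101*, -0110*, -0111*, -1000*, -1100*, -1110*, -1111*, 0-100*, 0-101*, 0-110*, 0-111*, 00-01, 001-0*, 001-1*, 0010-*, 0011-*, 01-00*, 01-10*, 010-0*, 011-0*, 011-1*, 0110-*, 0111-*, 1-000*, 1-011*, 1-100*, 1-110*, 1-111*, 10-00*, 10-11*, 101-0*, 101-1*, 1010-*, 1011-*, 11-00*, 11-11*, 110-1, 1100-, 111-0*, 1111-*
[col 2] --100*, --110*, --111*, -01-0*, -01-1*, -010-*, -011-*, -1-00, -11-0*, -111-*, 0-1-0*, 0-1-1*, 0-10-*, 0-11-*, 001--*, 01--0, 011--*, 1--00, 1--11, 1-1-0*, 1-11-*, 101--*
[col 3] --1-0, --11-, -01--, 0-1--
Prime implicants: --1-0, --11-, -01--, -1-00, 0-1--, 00-01, 01--0, 1--00, 1--11, 110-1, 1100-
PI chart (minterm → PIs covering it):
  1 | 00-01  (sole → essential)
  4 | --1-0,-01--,0-1--
  5 | -01--,0-1--,00-01
  6 | --1-0,--11-,-01--,0-1--
  8 | -1-00,01--0
  10 | 01--0  (sole → essential)
  12 | --1-0,-1-00,0-1--,01--0
  13 | 0-1--  (sole → essential)
  14 | --1-0,--11-,0-1--,01--0
  15 | --11-,0-1--
  16 | 1--00  (sole → essential)
  19 | 1--11  (sole → essential)
  20 | --1-0,-01--,1--00
  21 | -01--  (sole → essential)
  22 | --1-0,--11-,-01--
  23 | --11-,-01--,1--11
  24 | -1-00,1--00,1100-
  25 | 110-1,1100-
  27 | 1--11,110-1
  28 | --1-0,-1-00,1--00
  30 | --1-0,--11-
  31 | --11-,1--11
Essential prime implicants: -01--, 0-1--, 00-01, 01--0, 1--00, 1--11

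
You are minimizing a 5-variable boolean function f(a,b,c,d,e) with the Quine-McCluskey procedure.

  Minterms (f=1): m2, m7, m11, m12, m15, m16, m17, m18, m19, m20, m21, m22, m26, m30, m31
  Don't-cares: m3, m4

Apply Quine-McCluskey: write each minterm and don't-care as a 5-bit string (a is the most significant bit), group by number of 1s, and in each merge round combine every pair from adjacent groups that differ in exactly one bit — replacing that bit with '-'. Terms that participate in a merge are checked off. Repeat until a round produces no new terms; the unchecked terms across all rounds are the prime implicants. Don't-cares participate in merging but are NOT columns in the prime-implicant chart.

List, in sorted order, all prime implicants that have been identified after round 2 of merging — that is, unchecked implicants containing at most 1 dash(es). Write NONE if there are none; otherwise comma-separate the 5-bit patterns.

-0100, -1111, 0-100, 1111-

size-2^0 implicants → 00010(✓)  00011(✓)  00100(✓)  00111(✓)  01011(✓)  01100(✓)  01111(✓)  10000(✓)  10001(✓)  10010(✓)  10011(✓)  10100(✓)  10101(✓)  10110(✓)  11010(✓)  11110(✓)  11111(✓)
size-2^1 implicants → -0010(✓)  -0011(✓)  -0100  -1111  0-011(✓)  0-100  0-111(✓)  00-11(✓)  0001-(✓)  01-11(✓)  1-010(✓)  1-110(✓)  10-00(✓)  10-01(✓)  10-10(✓)  100-0(✓)  100-1(✓)  1000-(✓)  1001-(✓)  101-0(✓)  1010-(✓)  11-10(✓)  1111-
size-2^2 implicants → -001-  0--11  1--10  10--0  10-0-  100--
Unchecked terms (primes): -001-, -0100, -1111, 0--11, 0-100, 1--10, 10--0, 10-0-, 100--, 1111-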